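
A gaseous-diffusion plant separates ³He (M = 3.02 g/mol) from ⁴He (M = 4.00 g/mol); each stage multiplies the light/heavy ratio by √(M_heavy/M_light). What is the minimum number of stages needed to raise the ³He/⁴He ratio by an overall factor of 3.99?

10

With α = √(4.00/3.02) per stage, ln α = ½ ln(1.32450) = 0.1405.
Need α^N ≥ 3.99 ⇒ N ≥ ln(3.99) / ln α = 1.384 / 0.1405 = 9.85.
Rounding up, N = 10 stages.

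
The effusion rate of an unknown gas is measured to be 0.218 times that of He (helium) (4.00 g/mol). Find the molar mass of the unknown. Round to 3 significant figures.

Using Graham's law: rate_X/rate_He = √(M_He/M_X).
0.218 = √(4.00/M_X)
M_X = 4.00 / 0.218² = 4.00 / 0.04752 = 84.2 g/mol

84.2 g/mol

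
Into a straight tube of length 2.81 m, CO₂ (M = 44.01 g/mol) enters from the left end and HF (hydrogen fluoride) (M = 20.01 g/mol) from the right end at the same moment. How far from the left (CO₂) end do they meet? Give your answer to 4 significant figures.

Graham's law gives d_CO₂/d_HF = rate_CO₂/rate_HF = √(M_HF/M_CO₂) = √(20.01/44.01) = 0.6743.
With d_CO₂ + d_HF = 2.81 m, d_HF = 2.81/(1 + 0.6743) = 1.678 m.
d_CO₂ = 2.81 − 1.678 = 1.132 m.

1.132 m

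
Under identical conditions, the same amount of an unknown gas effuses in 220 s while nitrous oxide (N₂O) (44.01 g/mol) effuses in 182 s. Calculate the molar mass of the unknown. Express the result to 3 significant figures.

Since effusion rate ∝ 1/√M, t_X/t_N₂O = √(M_X/M_N₂O).
220/182 = 1.209 = √(M_X/44.01)
M_X = 44.01 × 1.209² = 44.01 × 1.461 = 64.3 g/mol

64.3 g/mol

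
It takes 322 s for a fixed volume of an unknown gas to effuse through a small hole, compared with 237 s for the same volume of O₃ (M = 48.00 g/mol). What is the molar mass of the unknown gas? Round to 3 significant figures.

88.6 g/mol

Graham's law gives t_X/t_O₃ = √(M_X/M_O₃).
322/237 = 1.359 = √(M_X/48.00)
M_X = 48.00 × 1.359² = 48.00 × 1.846 = 88.6 g/mol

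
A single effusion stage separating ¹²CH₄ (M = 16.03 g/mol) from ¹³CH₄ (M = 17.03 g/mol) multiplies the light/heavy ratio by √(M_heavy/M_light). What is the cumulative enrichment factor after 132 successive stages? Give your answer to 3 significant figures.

54.3

Each stage multiplies the ratio by α = √(17.03/16.03), so after 132 stages the overall factor is α^132 = (17.03/16.03)^(132/2).
= 1.06238^66 = 54.3.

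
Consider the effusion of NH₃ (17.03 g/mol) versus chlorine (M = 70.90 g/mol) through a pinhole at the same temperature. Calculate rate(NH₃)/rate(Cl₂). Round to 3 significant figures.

2.04

From Graham's law, rate_NH₃/rate_Cl₂ = √(M_Cl₂/M_NH₃) = √(70.90/17.03) = √4.163 = 2.04.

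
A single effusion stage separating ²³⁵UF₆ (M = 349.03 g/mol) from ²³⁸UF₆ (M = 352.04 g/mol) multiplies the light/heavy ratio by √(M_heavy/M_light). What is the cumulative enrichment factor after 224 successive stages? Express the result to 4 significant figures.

2.616

Overall factor = α^224 with α = √(352.04/349.03), i.e. (352.04/349.03)^(224/2).
= 1.00862^112 = 2.616.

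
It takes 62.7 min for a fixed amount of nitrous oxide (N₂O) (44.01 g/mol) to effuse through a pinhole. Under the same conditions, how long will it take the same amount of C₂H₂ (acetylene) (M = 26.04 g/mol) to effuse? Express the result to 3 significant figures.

By Graham's law, t_C₂H₂/t_N₂O = √(M_C₂H₂/M_N₂O) = √(26.04/44.01) = √0.5917 = 0.7692.
So the time for C₂H₂ is 62.7 × 0.7692 = 48.2 min.

48.2 min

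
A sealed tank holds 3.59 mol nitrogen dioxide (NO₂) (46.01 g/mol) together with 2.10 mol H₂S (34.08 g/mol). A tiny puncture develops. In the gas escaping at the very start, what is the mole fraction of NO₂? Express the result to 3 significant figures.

0.595

The effusion rate of species i is ∝ p_i/√M_i ∝ n_i/√M_i.
So x_NO₂ in the escaping gas = (n_NO₂/√M_NO₂) / Σ(n_i/√M_i)
= (3.59/√46.01) / (3.59/√46.01 + 2.10/√34.08) = 0.5293/(0.5293 + 0.3597) = 0.595.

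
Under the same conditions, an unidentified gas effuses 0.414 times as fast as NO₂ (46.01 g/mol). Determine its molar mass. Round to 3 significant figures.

268 g/mol

By Graham's law, rate_X/rate_NO₂ = √(M_NO₂/M_X).
0.414 = √(46.01/M_X)
M_X = 46.01 / 0.414² = 46.01 / 0.1714 = 268 g/mol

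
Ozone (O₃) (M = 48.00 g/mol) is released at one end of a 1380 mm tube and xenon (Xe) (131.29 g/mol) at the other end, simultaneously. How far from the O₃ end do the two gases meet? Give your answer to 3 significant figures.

860 mm

Graham's law gives d_O₃/d_Xe = rate_O₃/rate_Xe = √(M_Xe/M_O₃) = √(131.29/48.00) = 1.654.
With d_O₃ + d_Xe = 1380 mm, d_Xe = 1380/(1 + 1.654) = 520.0 mm.
d_O₃ = 1380 − 520.0 = 860 mm.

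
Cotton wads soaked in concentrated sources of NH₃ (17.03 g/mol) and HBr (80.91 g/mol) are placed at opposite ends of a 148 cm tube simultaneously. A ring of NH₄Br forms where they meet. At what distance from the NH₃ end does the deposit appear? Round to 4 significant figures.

Distances travelled in equal time are proportional to diffusion rates, so d_NH₃/d_HBr = √(M_HBr/M_NH₃) = √(80.91/17.03) = 2.180.
With d_NH₃ + d_HBr = 148 cm, d_HBr = 148/(1 + 2.180) = 46.55 cm.
d_NH₃ = 148 − 46.55 = 101.5 cm.

101.5 cm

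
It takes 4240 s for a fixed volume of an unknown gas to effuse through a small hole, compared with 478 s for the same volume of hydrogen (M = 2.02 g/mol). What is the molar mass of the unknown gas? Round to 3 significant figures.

Since effusion rate ∝ 1/√M, t_X/t_H₂ = √(M_X/M_H₂).
4240/478 = 8.870 = √(M_X/2.02)
M_X = 2.02 × 8.870² = 2.02 × 78.68 = 159 g/mol

159 g/mol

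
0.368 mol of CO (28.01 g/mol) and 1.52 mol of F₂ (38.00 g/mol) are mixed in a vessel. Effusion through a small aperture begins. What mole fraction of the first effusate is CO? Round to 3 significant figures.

Effusion rate of each component ∝ n_i/√M_i (partial pressure × 1/√M).
x_CO(eff) = (n_CO/√M_CO) / (n_CO/√M_CO + n_F₂/√M_F₂)
= (0.368/√28.01) / (0.368/√28.01 + 1.52/√38.00) = 0.06953/(0.06953 + 0.2466) = 0.220.

0.220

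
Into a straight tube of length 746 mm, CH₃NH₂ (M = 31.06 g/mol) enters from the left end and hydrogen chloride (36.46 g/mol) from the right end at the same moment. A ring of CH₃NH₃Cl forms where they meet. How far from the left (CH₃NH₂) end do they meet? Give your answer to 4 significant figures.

In equal time, each gas travels a distance ∝ its rate ∝ 1/√M, so d_CH₃NH₂/d_HCl = √(M_HCl/M_CH₃NH₂) = √(36.46/31.06) = 1.083.
With d_CH₃NH₂ + d_HCl = 746 mm, d_HCl = 746/(1 + 1.083) = 358.1 mm.
d_CH₃NH₂ = 746 − 358.1 = 387.9 mm.

387.9 mm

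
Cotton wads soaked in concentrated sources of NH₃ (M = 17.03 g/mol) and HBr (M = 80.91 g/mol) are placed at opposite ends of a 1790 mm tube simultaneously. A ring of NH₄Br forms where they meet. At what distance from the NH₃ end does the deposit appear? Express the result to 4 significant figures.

1227 mm

Graham's law gives d_NH₃/d_HBr = rate_NH₃/rate_HBr = √(M_HBr/M_NH₃) = √(80.91/17.03) = 2.180.
With d_NH₃ + d_HBr = 1790 mm, d_HBr = 1790/(1 + 2.180) = 562.9 mm.
d_NH₃ = 1790 − 562.9 = 1227 mm.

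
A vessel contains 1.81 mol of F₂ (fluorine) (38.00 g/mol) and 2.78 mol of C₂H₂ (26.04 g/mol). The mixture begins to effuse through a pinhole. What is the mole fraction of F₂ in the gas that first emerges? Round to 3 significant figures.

Each component's effusion rate ∝ (its partial pressure)·(1/√M) ∝ n_i/√M_i.
Mole fraction of F₂ in the effusate = (n_F₂/√M_F₂) / (n_F₂/√M_F₂ + n_C₂H₂/√M_C₂H₂)
= (1.81/√38.00) / (1.81/√38.00 + 2.78/√26.04) = 0.2936/(0.2936 + 0.5448) = 0.350.

0.350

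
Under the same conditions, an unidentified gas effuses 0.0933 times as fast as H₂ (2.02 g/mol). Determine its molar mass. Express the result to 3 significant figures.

Since effusion rate ∝ 1/√M, rate_X/rate_H₂ = √(M_H₂/M_X).
0.0933 = √(2.02/M_X)
M_X = 2.02 / 0.0933² = 2.02 / 0.008705 = 232 g/mol

232 g/mol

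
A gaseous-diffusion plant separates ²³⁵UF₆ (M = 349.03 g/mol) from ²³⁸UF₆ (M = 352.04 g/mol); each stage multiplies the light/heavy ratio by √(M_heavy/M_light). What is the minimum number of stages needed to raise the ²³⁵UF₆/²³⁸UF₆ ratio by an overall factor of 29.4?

788

Single-stage factor α = √(352.04/349.03), so ln α = ½ ln(1.00862) = 0.004293.
Need α^N ≥ 29.4 ⇒ N ≥ ln(29.4) / ln α = 3.381 / 0.004293 = 787.47.
Minimum whole number of stages: N = 788.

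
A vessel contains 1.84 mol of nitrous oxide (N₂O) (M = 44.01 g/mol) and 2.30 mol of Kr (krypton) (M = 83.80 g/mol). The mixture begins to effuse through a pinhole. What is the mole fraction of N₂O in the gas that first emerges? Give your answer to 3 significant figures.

0.525

The effusion rate of species i is ∝ p_i/√M_i ∝ n_i/√M_i.
Mole fraction of N₂O in the effusate = (n_N₂O/√M_N₂O) / (n_N₂O/√M_N₂O + n_Kr/√M_Kr)
= (1.84/√44.01) / (1.84/√44.01 + 2.30/√83.80) = 0.2774/(0.2774 + 0.2512) = 0.525.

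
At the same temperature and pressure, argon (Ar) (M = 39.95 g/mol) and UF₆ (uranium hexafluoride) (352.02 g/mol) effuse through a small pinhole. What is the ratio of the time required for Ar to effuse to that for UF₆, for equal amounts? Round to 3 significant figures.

0.337

By Graham's law, t_Ar/t_UF₆ = √(M_Ar/M_UF₆) = √(39.95/352.02) = √0.1135 = 0.337.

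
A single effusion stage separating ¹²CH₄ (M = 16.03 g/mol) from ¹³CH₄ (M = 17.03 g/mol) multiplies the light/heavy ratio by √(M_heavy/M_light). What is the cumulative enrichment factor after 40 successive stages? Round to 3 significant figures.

3.35

The single-stage factor is √(M_heavy/M_light), so 40 stages give [√(17.03/16.03)]^40 = (17.03/16.03)^(40/2).
= 1.06238^20 = 3.35.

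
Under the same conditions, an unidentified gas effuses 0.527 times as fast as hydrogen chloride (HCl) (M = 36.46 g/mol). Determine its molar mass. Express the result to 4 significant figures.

131.3 g/mol

Using Graham's law: rate_X/rate_HCl = √(M_HCl/M_X).
0.527 = √(36.46/M_X)
M_X = 36.46 / 0.527² = 36.46 / 0.2777 = 131.3 g/mol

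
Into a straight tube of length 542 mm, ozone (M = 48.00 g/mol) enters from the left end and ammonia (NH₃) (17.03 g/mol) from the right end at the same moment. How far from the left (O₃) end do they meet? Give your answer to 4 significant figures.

The fronts meet when d_O₃ + d_NH₃ = L with d_O₃/d_NH₃ = √(M_NH₃/M_O₃) (Graham's law). Here √(M_NH₃/M_O₃) = √(17.03/48.00) = 0.5956.
With d_O₃ + d_NH₃ = 542 mm, d_NH₃ = 542/(1 + 0.5956) = 339.7 mm.
d_O₃ = 542 − 339.7 = 202.3 mm.

202.3 mm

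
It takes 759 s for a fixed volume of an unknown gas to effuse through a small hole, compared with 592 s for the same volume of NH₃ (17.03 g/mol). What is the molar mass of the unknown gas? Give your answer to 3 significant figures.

28.0 g/mol

Using Graham's law: t_X/t_NH₃ = √(M_X/M_NH₃).
759/592 = 1.282 = √(M_X/17.03)
M_X = 17.03 × 1.282² = 17.03 × 1.644 = 28.0 g/mol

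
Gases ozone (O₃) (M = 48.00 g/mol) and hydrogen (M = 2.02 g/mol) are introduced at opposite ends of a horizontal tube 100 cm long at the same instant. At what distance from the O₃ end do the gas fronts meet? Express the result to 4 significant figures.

17.02 cm

Graham's law gives d_O₃/d_H₂ = rate_O₃/rate_H₂ = √(M_H₂/M_O₃) = √(2.02/48.00) = 0.2051.
With d_O₃ + d_H₂ = 100 cm, d_H₂ = 100/(1 + 0.2051) = 82.98 cm.
d_O₃ = 100 − 82.98 = 17.02 cm.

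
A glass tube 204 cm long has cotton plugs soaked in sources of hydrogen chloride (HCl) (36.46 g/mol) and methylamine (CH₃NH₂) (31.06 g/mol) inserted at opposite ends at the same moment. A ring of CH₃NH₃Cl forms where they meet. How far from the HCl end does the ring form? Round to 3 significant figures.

97.9 cm

Graham's law gives d_HCl/d_CH₃NH₂ = rate_HCl/rate_CH₃NH₂ = √(M_CH₃NH₂/M_HCl) = √(31.06/36.46) = 0.9230.
With d_HCl + d_CH₃NH₂ = 204 cm, d_CH₃NH₂ = 204/(1 + 0.9230) = 106.1 cm.
d_HCl = 204 − 106.1 = 97.9 cm.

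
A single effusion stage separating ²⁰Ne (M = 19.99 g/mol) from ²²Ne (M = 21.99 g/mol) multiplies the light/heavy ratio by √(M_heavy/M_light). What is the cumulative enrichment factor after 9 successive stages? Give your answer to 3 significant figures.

After 9 stages the ratio has grown by (√(21.99/19.99))^9 = (21.99/19.99)^(9/2).
= 1.10005^(9/2) = 1.54.

1.54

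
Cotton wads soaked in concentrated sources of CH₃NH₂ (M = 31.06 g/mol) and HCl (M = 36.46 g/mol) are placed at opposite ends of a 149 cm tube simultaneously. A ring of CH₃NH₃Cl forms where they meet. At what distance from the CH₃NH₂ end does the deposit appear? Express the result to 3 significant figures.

77.5 cm

Distances travelled in equal time are proportional to diffusion rates, so d_CH₃NH₂/d_HCl = √(M_HCl/M_CH₃NH₂) = √(36.46/31.06) = 1.083.
With d_CH₃NH₂ + d_HCl = 149 cm, d_HCl = 149/(1 + 1.083) = 71.52 cm.
d_CH₃NH₂ = 149 − 71.52 = 77.5 cm.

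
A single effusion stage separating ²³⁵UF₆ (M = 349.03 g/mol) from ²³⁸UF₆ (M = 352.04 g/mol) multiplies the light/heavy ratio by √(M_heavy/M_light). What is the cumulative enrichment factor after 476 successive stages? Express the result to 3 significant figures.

7.72

The single-stage factor is √(M_heavy/M_light), so 476 stages give [√(352.04/349.03)]^476 = (352.04/349.03)^(476/2).
= 1.00862^238 = 7.72.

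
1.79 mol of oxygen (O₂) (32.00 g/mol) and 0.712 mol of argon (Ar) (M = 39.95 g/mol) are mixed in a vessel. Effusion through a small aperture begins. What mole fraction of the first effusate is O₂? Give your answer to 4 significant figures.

0.7375

Rate_i ∝ x_i/√M_i (Graham's law weighted by mole fraction), so the effusate composition follows n_i/√M_i.
Mole fraction of O₂ in the effusate = (n_O₂/√M_O₂) / (n_O₂/√M_O₂ + n_Ar/√M_Ar)
= (1.79/√32.00) / (1.79/√32.00 + 0.712/√39.95) = 0.3164/(0.3164 + 0.1126) = 0.7375.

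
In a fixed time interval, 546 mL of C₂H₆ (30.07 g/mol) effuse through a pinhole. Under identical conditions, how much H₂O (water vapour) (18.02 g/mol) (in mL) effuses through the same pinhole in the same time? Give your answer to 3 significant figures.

705 mL

Graham's law gives rate_H₂O/rate_C₂H₆ = √(M_C₂H₆/M_H₂O) = √(30.07/18.02) = √1.669 = 1.292.
So the volume for H₂O is 546 × 1.292 = 705 mL.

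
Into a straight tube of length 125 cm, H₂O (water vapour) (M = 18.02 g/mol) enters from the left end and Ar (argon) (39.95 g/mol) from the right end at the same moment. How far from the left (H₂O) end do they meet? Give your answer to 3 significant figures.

Distances travelled in equal time are proportional to diffusion rates, so d_H₂O/d_Ar = √(M_Ar/M_H₂O) = √(39.95/18.02) = 1.489.
With d_H₂O + d_Ar = 125 cm, d_Ar = 125/(1 + 1.489) = 50.22 cm.
d_H₂O = 125 − 50.22 = 74.8 cm.

74.8 cm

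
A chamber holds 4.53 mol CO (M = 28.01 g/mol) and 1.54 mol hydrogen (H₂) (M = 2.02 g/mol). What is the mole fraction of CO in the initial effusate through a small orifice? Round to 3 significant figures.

0.441

Effusion rate of each component ∝ n_i/√M_i (partial pressure × 1/√M).
So x_CO in the escaping gas = (n_CO/√M_CO) / Σ(n_i/√M_i)
= (4.53/√28.01) / (4.53/√28.01 + 1.54/√2.02) = 0.8559/(0.8559 + 1.084) = 0.441.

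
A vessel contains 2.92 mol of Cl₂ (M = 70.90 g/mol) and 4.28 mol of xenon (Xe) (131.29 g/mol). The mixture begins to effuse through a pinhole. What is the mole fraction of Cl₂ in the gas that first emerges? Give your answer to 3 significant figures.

The effusion rate of species i is ∝ p_i/√M_i ∝ n_i/√M_i.
Mole fraction of Cl₂ in the effusate = (n_Cl₂/√M_Cl₂) / (n_Cl₂/√M_Cl₂ + n_Xe/√M_Xe)
= (2.92/√70.90) / (2.92/√70.90 + 4.28/√131.29) = 0.3468/(0.3468 + 0.3735) = 0.481.

0.481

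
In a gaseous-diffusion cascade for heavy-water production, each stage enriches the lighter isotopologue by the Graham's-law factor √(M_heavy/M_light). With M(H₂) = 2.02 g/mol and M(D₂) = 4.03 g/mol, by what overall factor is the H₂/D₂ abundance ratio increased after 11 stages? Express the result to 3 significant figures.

Overall factor = α^11 with α = √(4.03/2.02), i.e. (4.03/2.02)^(11/2).
= 1.99505^(11/2) = 44.6.

44.6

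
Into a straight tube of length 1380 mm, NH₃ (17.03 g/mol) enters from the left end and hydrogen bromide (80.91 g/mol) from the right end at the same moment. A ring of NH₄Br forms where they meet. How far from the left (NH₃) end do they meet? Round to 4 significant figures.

Graham's law gives d_NH₃/d_HBr = rate_NH₃/rate_HBr = √(M_HBr/M_NH₃) = √(80.91/17.03) = 2.180.
With d_NH₃ + d_HBr = 1380 mm, d_HBr = 1380/(1 + 2.180) = 434.0 mm.
d_NH₃ = 1380 − 434.0 = 946.0 mm.

946.0 mm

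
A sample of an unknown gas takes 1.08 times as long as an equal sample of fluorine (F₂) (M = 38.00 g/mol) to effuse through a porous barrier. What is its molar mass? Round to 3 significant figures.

44.3 g/mol

Since effusion rate ∝ 1/√M, t_X/t_F₂ = √(M_X/M_F₂).
1.08 = √(M_X/38.00)
M_X = 38.00 × 1.08² = 38.00 × 1.166 = 44.3 g/mol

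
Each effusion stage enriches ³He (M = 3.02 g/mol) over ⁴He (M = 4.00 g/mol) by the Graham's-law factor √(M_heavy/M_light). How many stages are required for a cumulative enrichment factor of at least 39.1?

27

With α = √(4.00/3.02) per stage, ln α = ½ ln(1.32450) = 0.1405.
Need α^N ≥ 39.1 ⇒ N ≥ ln(39.1) / ln α = 3.666 / 0.1405 = 26.09.
Minimum whole number of stages: N = 27.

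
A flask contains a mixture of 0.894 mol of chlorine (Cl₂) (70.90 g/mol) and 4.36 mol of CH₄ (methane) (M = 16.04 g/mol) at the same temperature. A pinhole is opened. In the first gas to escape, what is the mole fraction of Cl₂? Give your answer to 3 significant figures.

The effusion rate of species i is ∝ p_i/√M_i ∝ n_i/√M_i.
x_Cl₂(eff) = (n_Cl₂/√M_Cl₂) / (n_Cl₂/√M_Cl₂ + n_CH₄/√M_CH₄)
= (0.894/√70.90) / (0.894/√70.90 + 4.36/√16.04) = 0.1062/(0.1062 + 1.089) = 0.0889.

0.0889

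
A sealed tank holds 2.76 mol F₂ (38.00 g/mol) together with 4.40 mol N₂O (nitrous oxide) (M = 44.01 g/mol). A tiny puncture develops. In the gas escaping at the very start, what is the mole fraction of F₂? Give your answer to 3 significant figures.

0.403

Each component's effusion rate ∝ (its partial pressure)·(1/√M) ∝ n_i/√M_i.
So x_F₂ in the escaping gas = (n_F₂/√M_F₂) / Σ(n_i/√M_i)
= (2.76/√38.00) / (2.76/√38.00 + 4.40/√44.01) = 0.4477/(0.4477 + 0.6632) = 0.403.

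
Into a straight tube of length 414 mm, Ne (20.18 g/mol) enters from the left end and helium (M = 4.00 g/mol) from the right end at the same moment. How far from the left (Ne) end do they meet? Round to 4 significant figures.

Graham's law gives d_Ne/d_He = rate_Ne/rate_He = √(M_He/M_Ne) = √(4.00/20.18) = 0.4452.
With d_Ne + d_He = 414 mm, d_He = 414/(1 + 0.4452) = 286.5 mm.
d_Ne = 414 − 286.5 = 127.5 mm.

127.5 mm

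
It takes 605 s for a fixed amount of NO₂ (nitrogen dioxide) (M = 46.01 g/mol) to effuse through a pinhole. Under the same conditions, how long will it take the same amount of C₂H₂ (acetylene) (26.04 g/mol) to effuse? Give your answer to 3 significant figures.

Since effusion rate ∝ 1/√M, t_C₂H₂/t_NO₂ = √(M_C₂H₂/M_NO₂) = √(26.04/46.01) = √0.5660 = 0.7523.
So the time for C₂H₂ is 605 × 0.7523 = 455 s.

455 s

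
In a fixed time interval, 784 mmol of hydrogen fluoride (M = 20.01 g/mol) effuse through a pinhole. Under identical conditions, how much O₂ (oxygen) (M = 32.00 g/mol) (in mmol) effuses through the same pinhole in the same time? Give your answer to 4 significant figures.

620.0 mmol

From Graham's law, rate_O₂/rate_HF = √(M_HF/M_O₂) = √(20.01/32.00) = √0.6253 = 0.7908.
So the amount for O₂ is 784 × 0.7908 = 620.0 mmol.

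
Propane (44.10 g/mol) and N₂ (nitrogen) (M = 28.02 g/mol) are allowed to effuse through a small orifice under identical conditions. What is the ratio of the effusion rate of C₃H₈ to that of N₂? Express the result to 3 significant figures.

Since effusion rate ∝ 1/√M, rate_C₃H₈/rate_N₂ = √(M_N₂/M_C₃H₈) = √(28.02/44.10) = √0.6354 = 0.797.

0.797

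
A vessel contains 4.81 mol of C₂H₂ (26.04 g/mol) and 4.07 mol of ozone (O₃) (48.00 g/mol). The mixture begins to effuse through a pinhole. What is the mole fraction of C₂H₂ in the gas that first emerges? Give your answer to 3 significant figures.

0.616

Effusion rate of each component ∝ n_i/√M_i (partial pressure × 1/√M).
Mole fraction of C₂H₂ in the effusate = (n_C₂H₂/√M_C₂H₂) / (n_C₂H₂/√M_C₂H₂ + n_O₃/√M_O₃)
= (4.81/√26.04) / (4.81/√26.04 + 4.07/√48.00) = 0.9426/(0.9426 + 0.5875) = 0.616.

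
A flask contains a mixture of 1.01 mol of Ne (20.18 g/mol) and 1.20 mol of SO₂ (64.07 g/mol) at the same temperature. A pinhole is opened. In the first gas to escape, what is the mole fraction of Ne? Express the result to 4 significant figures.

0.6000

Rate_i ∝ x_i/√M_i (Graham's law weighted by mole fraction), so the effusate composition follows n_i/√M_i.
So x_Ne in the escaping gas = (n_Ne/√M_Ne) / Σ(n_i/√M_i)
= (1.01/√20.18) / (1.01/√20.18 + 1.20/√64.07) = 0.2248/(0.2248 + 0.1499) = 0.6000.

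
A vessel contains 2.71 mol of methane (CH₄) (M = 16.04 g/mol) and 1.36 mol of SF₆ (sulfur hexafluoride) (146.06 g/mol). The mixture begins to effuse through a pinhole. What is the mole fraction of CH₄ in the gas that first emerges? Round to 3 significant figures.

0.857

Each component's effusion rate ∝ (its partial pressure)·(1/√M) ∝ n_i/√M_i.
So x_CH₄ in the escaping gas = (n_CH₄/√M_CH₄) / Σ(n_i/√M_i)
= (2.71/√16.04) / (2.71/√16.04 + 1.36/√146.06) = 0.6767/(0.6767 + 0.1125) = 0.857.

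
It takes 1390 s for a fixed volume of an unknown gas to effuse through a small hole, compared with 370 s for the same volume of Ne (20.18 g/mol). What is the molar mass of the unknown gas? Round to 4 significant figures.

284.8 g/mol

Since effusion rate ∝ 1/√M, t_X/t_Ne = √(M_X/M_Ne).
1390/370 = 3.757 = √(M_X/20.18)
M_X = 20.18 × 3.757² = 20.18 × 14.11 = 284.8 g/mol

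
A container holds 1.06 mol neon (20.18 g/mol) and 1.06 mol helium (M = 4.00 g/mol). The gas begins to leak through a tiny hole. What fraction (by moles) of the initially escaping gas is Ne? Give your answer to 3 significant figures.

0.308

The effusion rate of species i is ∝ p_i/√M_i ∝ n_i/√M_i.
x_Ne(eff) = (n_Ne/√M_Ne) / (n_Ne/√M_Ne + n_He/√M_He)
= (1.06/√20.18) / (1.06/√20.18 + 1.06/√4.00) = 0.2360/(0.2360 + 0.5300) = 0.308.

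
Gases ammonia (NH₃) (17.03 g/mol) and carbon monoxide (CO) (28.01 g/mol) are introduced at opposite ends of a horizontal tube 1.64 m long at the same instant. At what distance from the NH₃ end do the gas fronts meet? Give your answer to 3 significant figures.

0.921 m

Graham's law gives d_NH₃/d_CO = rate_NH₃/rate_CO = √(M_CO/M_NH₃) = √(28.01/17.03) = 1.282.
With d_NH₃ + d_CO = 1.64 m, d_CO = 1.64/(1 + 1.282) = 0.7185 m.
d_NH₃ = 1.64 − 0.7185 = 0.921 m.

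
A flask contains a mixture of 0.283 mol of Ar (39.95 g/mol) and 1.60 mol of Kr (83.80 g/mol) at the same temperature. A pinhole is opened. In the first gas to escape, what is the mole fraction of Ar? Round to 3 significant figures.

The effusion rate of species i is ∝ p_i/√M_i ∝ n_i/√M_i.
So x_Ar in the escaping gas = (n_Ar/√M_Ar) / Σ(n_i/√M_i)
= (0.283/√39.95) / (0.283/√39.95 + 1.60/√83.80) = 0.04477/(0.04477 + 0.1748) = 0.204.

0.204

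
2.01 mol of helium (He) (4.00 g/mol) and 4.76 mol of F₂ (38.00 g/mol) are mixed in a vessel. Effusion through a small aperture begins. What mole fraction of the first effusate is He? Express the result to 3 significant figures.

Each component's effusion rate ∝ (its partial pressure)·(1/√M) ∝ n_i/√M_i.
Mole fraction of He in the effusate = (n_He/√M_He) / (n_He/√M_He + n_F₂/√M_F₂)
= (2.01/√4.00) / (2.01/√4.00 + 4.76/√38.00) = 1.005/(1.005 + 0.7722) = 0.566.

0.566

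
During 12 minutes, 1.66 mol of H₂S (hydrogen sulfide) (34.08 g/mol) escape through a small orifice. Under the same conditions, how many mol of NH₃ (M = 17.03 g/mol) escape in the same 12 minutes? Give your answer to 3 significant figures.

Graham's law gives rate_NH₃/rate_H₂S = √(M_H₂S/M_NH₃) = √(34.08/17.03) = √2.001 = 1.415.
So the amount for NH₃ is 1.66 × 1.415 = 2.35 mol.

2.35 mol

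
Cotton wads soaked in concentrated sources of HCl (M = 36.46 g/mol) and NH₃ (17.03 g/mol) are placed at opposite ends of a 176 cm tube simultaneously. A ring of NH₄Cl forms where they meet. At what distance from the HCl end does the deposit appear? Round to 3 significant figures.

The fronts meet when d_HCl + d_NH₃ = L with d_HCl/d_NH₃ = √(M_NH₃/M_HCl) (Graham's law). Here √(M_NH₃/M_HCl) = √(17.03/36.46) = 0.6834.
With d_HCl + d_NH₃ = 176 cm, d_NH₃ = 176/(1 + 0.6834) = 104.5 cm.
d_HCl = 176 − 104.5 = 71.5 cm.

71.5 cm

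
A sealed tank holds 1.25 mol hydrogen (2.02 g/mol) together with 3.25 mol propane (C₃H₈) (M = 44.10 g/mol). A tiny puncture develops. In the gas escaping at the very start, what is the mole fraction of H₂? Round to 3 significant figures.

0.642

The effusion rate of species i is ∝ p_i/√M_i ∝ n_i/√M_i.
So x_H₂ in the escaping gas = (n_H₂/√M_H₂) / Σ(n_i/√M_i)
= (1.25/√2.02) / (1.25/√2.02 + 3.25/√44.10) = 0.8795/(0.8795 + 0.4894) = 0.642.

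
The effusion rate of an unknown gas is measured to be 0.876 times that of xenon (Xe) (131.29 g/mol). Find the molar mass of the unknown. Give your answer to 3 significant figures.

171 g/mol

From Graham's law, rate_X/rate_Xe = √(M_Xe/M_X).
0.876 = √(131.29/M_X)
M_X = 131.29 / 0.876² = 131.29 / 0.7674 = 171 g/mol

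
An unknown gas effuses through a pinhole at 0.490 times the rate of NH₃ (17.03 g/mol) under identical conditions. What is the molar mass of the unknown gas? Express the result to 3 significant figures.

70.9 g/mol

By Graham's law, rate_X/rate_NH₃ = √(M_NH₃/M_X).
0.490 = √(17.03/M_X)
M_X = 17.03 / 0.490² = 17.03 / 0.2401 = 70.9 g/mol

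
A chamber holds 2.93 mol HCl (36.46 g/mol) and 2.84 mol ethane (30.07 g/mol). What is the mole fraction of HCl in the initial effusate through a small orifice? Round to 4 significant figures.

0.4837

The effusion rate of species i is ∝ p_i/√M_i ∝ n_i/√M_i.
So x_HCl in the escaping gas = (n_HCl/√M_HCl) / Σ(n_i/√M_i)
= (2.93/√36.46) / (2.93/√36.46 + 2.84/√30.07) = 0.4852/(0.4852 + 0.5179) = 0.4837.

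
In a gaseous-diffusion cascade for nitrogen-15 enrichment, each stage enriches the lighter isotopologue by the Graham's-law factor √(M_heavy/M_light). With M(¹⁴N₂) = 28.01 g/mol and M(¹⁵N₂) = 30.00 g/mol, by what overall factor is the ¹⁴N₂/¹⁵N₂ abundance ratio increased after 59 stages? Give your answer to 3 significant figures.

7.57

After 59 stages the ratio has grown by (√(30.00/28.01))^59 = (30.00/28.01)^(59/2).
= 1.07105^(59/2) = 7.57.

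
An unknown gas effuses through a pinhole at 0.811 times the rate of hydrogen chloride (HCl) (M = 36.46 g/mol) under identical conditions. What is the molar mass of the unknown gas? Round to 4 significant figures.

By Graham's law, rate_X/rate_HCl = √(M_HCl/M_X).
0.811 = √(36.46/M_X)
M_X = 36.46 / 0.811² = 36.46 / 0.6577 = 55.43 g/mol

55.43 g/mol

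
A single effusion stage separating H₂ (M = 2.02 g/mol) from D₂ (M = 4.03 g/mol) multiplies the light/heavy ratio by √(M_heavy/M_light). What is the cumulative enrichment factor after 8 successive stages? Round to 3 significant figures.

The single-stage factor is √(M_heavy/M_light), so 8 stages give [√(4.03/2.02)]^8 = (4.03/2.02)^(8/2).
= 1.99505^4 = 15.8.

15.8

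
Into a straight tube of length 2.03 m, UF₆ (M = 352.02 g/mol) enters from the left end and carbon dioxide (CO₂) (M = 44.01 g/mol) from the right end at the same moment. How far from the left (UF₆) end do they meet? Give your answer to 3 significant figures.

Distances travelled in equal time are proportional to diffusion rates, so d_UF₆/d_CO₂ = √(M_CO₂/M_UF₆) = √(44.01/352.02) = 0.3536.
With d_UF₆ + d_CO₂ = 2.03 m, d_CO₂ = 2.03/(1 + 0.3536) = 1.500 m.
d_UF₆ = 2.03 − 1.500 = 0.530 m.

0.530 m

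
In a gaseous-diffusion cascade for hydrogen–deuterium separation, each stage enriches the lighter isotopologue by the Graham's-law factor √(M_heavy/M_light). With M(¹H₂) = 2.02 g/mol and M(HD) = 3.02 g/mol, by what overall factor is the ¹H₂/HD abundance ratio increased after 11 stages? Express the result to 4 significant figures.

9.133

The single-stage factor is √(M_heavy/M_light), so 11 stages give [√(3.02/2.02)]^11 = (3.02/2.02)^(11/2).
= 1.49505^(11/2) = 9.133.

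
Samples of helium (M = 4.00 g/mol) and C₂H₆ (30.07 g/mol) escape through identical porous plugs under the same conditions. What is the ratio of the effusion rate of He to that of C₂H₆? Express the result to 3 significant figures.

Graham's law gives rate_He/rate_C₂H₆ = √(M_C₂H₆/M_He) = √(30.07/4.00) = √7.518 = 2.74.

2.74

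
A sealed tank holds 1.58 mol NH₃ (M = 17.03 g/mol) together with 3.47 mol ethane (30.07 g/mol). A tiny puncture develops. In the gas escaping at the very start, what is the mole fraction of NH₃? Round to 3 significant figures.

Effusion rate of each component ∝ n_i/√M_i (partial pressure × 1/√M).
Mole fraction of NH₃ in the effusate = (n_NH₃/√M_NH₃) / (n_NH₃/√M_NH₃ + n_C₂H₆/√M_C₂H₆)
= (1.58/√17.03) / (1.58/√17.03 + 3.47/√30.07) = 0.3829/(0.3829 + 0.6328) = 0.377.

0.377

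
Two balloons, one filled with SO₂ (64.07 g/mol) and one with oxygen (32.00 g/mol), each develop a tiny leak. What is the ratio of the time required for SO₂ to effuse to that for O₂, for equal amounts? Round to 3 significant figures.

1.41

Using Graham's law: t_SO₂/t_O₂ = √(M_SO₂/M_O₂) = √(64.07/32.00) = √2.002 = 1.41.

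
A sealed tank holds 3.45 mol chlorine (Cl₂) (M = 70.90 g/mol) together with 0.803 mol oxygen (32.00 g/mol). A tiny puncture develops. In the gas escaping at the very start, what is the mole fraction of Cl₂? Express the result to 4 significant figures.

The effusion rate of species i is ∝ p_i/√M_i ∝ n_i/√M_i.
x_Cl₂(eff) = (n_Cl₂/√M_Cl₂) / (n_Cl₂/√M_Cl₂ + n_O₂/√M_O₂)
= (3.45/√70.90) / (3.45/√70.90 + 0.803/√32.00) = 0.4097/(0.4097 + 0.1420) = 0.7427.

0.7427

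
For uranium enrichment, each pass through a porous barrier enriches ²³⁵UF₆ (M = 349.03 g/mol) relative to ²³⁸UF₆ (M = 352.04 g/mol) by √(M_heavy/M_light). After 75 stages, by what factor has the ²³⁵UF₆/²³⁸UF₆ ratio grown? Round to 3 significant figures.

1.38

After 75 stages the ratio has grown by (√(352.04/349.03))^75 = (352.04/349.03)^(75/2).
= 1.00862^(75/2) = 1.38.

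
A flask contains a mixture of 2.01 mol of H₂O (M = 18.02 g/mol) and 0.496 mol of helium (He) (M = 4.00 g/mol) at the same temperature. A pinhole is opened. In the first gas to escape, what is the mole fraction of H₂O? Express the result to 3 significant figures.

0.656

Effusion rate of each component ∝ n_i/√M_i (partial pressure × 1/√M).
So x_H₂O in the escaping gas = (n_H₂O/√M_H₂O) / Σ(n_i/√M_i)
= (2.01/√18.02) / (2.01/√18.02 + 0.496/√4.00) = 0.4735/(0.4735 + 0.2480) = 0.656.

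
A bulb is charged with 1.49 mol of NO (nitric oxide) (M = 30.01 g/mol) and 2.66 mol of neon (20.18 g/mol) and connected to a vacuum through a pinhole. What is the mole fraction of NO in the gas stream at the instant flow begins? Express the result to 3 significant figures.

Each component's effusion rate ∝ (its partial pressure)·(1/√M) ∝ n_i/√M_i.
Mole fraction of NO in the effusate = (n_NO/√M_NO) / (n_NO/√M_NO + n_Ne/√M_Ne)
= (1.49/√30.01) / (1.49/√30.01 + 2.66/√20.18) = 0.2720/(0.2720 + 0.5921) = 0.315.

0.315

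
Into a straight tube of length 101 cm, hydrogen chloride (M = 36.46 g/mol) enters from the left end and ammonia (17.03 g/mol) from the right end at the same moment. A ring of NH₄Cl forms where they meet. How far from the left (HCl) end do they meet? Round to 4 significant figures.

41.00 cm

Distances travelled in equal time are proportional to diffusion rates, so d_HCl/d_NH₃ = √(M_NH₃/M_HCl) = √(17.03/36.46) = 0.6834.
With d_HCl + d_NH₃ = 101 cm, d_NH₃ = 101/(1 + 0.6834) = 60.00 cm.
d_HCl = 101 − 60.00 = 41.00 cm.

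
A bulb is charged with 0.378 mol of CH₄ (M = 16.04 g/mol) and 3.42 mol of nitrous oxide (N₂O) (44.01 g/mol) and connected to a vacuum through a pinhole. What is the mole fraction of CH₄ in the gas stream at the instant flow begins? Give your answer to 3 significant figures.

Rate_i ∝ x_i/√M_i (Graham's law weighted by mole fraction), so the effusate composition follows n_i/√M_i.
Mole fraction of CH₄ in the effusate = (n_CH₄/√M_CH₄) / (n_CH₄/√M_CH₄ + n_N₂O/√M_N₂O)
= (0.378/√16.04) / (0.378/√16.04 + 3.42/√44.01) = 0.09438/(0.09438 + 0.5155) = 0.155.

0.155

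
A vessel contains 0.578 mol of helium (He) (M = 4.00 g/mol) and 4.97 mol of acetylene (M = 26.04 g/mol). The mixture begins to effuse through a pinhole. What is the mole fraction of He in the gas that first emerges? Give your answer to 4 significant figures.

0.2288

Rate_i ∝ x_i/√M_i (Graham's law weighted by mole fraction), so the effusate composition follows n_i/√M_i.
Mole fraction of He in the effusate = (n_He/√M_He) / (n_He/√M_He + n_C₂H₂/√M_C₂H₂)
= (0.578/√4.00) / (0.578/√4.00 + 4.97/√26.04) = 0.2890/(0.2890 + 0.9739) = 0.2288.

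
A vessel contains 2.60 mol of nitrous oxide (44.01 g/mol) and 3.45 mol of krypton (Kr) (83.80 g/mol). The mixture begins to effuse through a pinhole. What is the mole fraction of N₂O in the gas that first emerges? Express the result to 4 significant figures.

0.5098

Rate_i ∝ x_i/√M_i (Graham's law weighted by mole fraction), so the effusate composition follows n_i/√M_i.
x_N₂O(eff) = (n_N₂O/√M_N₂O) / (n_N₂O/√M_N₂O + n_Kr/√M_Kr)
= (2.60/√44.01) / (2.60/√44.01 + 3.45/√83.80) = 0.3919/(0.3919 + 0.3769) = 0.5098.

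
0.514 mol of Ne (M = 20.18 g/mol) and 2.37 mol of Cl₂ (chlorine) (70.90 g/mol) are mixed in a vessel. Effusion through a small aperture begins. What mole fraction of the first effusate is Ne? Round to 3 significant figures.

Each component's effusion rate ∝ (its partial pressure)·(1/√M) ∝ n_i/√M_i.
x_Ne(eff) = (n_Ne/√M_Ne) / (n_Ne/√M_Ne + n_Cl₂/√M_Cl₂)
= (0.514/√20.18) / (0.514/√20.18 + 2.37/√70.90) = 0.1144/(0.1144 + 0.2815) = 0.289.

0.289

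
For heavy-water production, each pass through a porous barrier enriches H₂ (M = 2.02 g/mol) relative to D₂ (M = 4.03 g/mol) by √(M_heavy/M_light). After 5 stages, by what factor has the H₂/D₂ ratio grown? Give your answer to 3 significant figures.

5.62

The single-stage factor is √(M_heavy/M_light), so 5 stages give [√(4.03/2.02)]^5 = (4.03/2.02)^(5/2).
= 1.99505^(5/2) = 5.62.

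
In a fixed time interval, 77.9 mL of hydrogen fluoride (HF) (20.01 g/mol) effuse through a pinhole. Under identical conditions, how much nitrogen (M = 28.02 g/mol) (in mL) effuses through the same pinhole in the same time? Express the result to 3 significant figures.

Graham's law gives rate_N₂/rate_HF = √(M_HF/M_N₂) = √(20.01/28.02) = √0.7141 = 0.8451.
So the volume for N₂ is 77.9 × 0.8451 = 65.8 mL.

65.8 mL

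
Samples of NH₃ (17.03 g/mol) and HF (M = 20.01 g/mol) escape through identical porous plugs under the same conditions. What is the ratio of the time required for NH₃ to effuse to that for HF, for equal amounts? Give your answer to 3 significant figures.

Using Graham's law: t_NH₃/t_HF = √(M_NH₃/M_HF) = √(17.03/20.01) = √0.8511 = 0.923.

0.923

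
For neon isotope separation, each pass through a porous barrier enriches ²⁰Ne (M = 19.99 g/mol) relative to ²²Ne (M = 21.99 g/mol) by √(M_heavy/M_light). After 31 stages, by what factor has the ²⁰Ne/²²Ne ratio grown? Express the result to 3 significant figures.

4.38

After 31 stages the ratio has grown by (√(21.99/19.99))^31 = (21.99/19.99)^(31/2).
= 1.10005^(31/2) = 4.38.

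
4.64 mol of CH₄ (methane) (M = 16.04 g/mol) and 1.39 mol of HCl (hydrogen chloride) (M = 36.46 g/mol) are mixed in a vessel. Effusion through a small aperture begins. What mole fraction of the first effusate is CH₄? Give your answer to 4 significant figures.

Each component's effusion rate ∝ (its partial pressure)·(1/√M) ∝ n_i/√M_i.
x_CH₄(eff) = (n_CH₄/√M_CH₄) / (n_CH₄/√M_CH₄ + n_HCl/√M_HCl)
= (4.64/√16.04) / (4.64/√16.04 + 1.39/√36.46) = 1.159/(1.159 + 0.2302) = 0.8342.

0.8342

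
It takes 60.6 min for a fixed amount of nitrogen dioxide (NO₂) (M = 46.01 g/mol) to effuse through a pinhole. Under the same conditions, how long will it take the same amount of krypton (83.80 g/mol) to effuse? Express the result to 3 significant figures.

81.8 min

By Graham's law, t_Kr/t_NO₂ = √(M_Kr/M_NO₂) = √(83.80/46.01) = √1.821 = 1.350.
So the time for Kr is 60.6 × 1.350 = 81.8 min.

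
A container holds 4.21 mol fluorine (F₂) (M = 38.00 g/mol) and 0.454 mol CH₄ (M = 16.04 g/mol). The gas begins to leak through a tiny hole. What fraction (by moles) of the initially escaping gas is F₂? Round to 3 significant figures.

The effusion rate of species i is ∝ p_i/√M_i ∝ n_i/√M_i.
So x_F₂ in the escaping gas = (n_F₂/√M_F₂) / Σ(n_i/√M_i)
= (4.21/√38.00) / (4.21/√38.00 + 0.454/√16.04) = 0.6830/(0.6830 + 0.1134) = 0.858.

0.858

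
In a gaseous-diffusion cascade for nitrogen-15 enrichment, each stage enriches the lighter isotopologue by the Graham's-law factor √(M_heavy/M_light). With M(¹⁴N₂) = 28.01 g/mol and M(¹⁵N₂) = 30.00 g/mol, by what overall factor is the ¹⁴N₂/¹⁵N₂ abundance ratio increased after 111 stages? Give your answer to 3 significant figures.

After 111 stages the ratio has grown by (√(30.00/28.01))^111 = (30.00/28.01)^(111/2).
= 1.07105^(111/2) = 45.1.

45.1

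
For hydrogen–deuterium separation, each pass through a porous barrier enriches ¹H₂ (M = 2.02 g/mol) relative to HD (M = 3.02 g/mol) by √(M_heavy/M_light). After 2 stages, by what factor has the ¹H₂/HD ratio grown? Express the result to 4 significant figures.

1.495

Each stage multiplies the ratio by α = √(3.02/2.02), so after 2 stages the overall factor is α^2 = (3.02/2.02)^(2/2).
= 1.49505^1 = 1.495.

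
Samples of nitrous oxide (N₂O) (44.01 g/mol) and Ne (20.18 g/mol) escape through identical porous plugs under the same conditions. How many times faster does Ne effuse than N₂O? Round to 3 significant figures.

1.48

By Graham's law, rate_Ne/rate_N₂O = √(M_N₂O/M_Ne) = √(44.01/20.18) = √2.181 = 1.48.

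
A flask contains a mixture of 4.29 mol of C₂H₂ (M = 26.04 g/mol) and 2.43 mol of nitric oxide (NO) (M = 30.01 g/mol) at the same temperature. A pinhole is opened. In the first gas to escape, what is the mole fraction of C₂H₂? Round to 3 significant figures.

Rate_i ∝ x_i/√M_i (Graham's law weighted by mole fraction), so the effusate composition follows n_i/√M_i.
x_C₂H₂(eff) = (n_C₂H₂/√M_C₂H₂) / (n_C₂H₂/√M_C₂H₂ + n_NO/√M_NO)
= (4.29/√26.04) / (4.29/√26.04 + 2.43/√30.01) = 0.8407/(0.8407 + 0.4436) = 0.655.

0.655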